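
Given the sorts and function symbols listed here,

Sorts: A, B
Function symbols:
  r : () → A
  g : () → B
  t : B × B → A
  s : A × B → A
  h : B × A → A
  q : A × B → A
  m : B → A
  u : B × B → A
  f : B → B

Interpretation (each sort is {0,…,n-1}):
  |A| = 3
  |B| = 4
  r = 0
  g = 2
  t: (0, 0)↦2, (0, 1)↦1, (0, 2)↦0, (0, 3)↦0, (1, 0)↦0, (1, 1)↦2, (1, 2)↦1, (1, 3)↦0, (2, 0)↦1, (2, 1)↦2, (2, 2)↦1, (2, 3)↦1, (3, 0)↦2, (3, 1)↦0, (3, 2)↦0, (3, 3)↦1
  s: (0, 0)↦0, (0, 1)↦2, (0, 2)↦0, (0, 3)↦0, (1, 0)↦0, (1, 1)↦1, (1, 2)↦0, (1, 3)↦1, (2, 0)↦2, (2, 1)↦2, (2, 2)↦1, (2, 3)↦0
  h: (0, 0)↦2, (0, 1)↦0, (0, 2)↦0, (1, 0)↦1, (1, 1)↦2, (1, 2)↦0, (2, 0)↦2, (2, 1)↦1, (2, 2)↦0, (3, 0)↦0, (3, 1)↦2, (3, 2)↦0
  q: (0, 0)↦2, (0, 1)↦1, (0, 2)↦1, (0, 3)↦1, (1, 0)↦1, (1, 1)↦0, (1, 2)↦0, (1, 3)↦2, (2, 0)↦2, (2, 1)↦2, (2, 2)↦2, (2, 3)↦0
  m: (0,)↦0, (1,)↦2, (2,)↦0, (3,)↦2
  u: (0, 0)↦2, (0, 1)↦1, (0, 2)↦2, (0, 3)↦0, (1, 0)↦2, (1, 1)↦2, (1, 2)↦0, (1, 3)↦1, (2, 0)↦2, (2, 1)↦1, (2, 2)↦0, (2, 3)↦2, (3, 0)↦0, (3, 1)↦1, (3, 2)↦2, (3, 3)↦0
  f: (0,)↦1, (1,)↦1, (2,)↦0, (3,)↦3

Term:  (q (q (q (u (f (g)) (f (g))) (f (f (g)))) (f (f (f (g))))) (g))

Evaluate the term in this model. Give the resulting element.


  g = 2
  (f (g)) = f(2,) = 0
  g = 2
  (f (g)) = f(2,) = 0
  (u (f (g)) (f (g))) = u(0, 0) = 2
  g = 2
  (f (g)) = f(2,) = 0
  (f (f (g))) = f(0,) = 1
  (q (u (f (g)) (f (g))) (f (f (g)))) = q(2, 1) = 2
  g = 2
  (f (g)) = f(2,) = 0
  (f (f (g))) = f(0,) = 1
  (f (f (f (g)))) = f(1,) = 1
  (q (q (u (f (g)) (f (g))) (f (f (g)))) (f (f (f (g))))) = q(2, 1) = 2
  g = 2
  (q (q (q (u (f (g)) (f (g))) (f (f (g)))) (f (f (f (g))))) (g)) = q(2, 2) = 2

value = 2


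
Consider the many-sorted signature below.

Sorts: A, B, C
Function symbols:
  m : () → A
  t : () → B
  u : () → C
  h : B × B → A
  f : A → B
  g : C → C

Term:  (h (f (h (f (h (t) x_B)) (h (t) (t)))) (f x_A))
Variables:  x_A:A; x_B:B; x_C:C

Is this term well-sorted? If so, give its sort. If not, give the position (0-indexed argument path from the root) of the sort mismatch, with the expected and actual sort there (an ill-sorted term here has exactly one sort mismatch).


          (t) : B
          x_B : B
        (h (t) x_B) : A
      (f (h (t) x_B)) : B
        (t) : B
        (t) : B
      (h (t) (t)) : A
    (h (f (h (t) x_B)) (h (t) (t))) : ✗ arg 1 at [0, 0, 1] has sort A, expected B
    x_A : A
  (f x_A) : B

ill-sorted at position [0, 0, 1]: expected B, got A


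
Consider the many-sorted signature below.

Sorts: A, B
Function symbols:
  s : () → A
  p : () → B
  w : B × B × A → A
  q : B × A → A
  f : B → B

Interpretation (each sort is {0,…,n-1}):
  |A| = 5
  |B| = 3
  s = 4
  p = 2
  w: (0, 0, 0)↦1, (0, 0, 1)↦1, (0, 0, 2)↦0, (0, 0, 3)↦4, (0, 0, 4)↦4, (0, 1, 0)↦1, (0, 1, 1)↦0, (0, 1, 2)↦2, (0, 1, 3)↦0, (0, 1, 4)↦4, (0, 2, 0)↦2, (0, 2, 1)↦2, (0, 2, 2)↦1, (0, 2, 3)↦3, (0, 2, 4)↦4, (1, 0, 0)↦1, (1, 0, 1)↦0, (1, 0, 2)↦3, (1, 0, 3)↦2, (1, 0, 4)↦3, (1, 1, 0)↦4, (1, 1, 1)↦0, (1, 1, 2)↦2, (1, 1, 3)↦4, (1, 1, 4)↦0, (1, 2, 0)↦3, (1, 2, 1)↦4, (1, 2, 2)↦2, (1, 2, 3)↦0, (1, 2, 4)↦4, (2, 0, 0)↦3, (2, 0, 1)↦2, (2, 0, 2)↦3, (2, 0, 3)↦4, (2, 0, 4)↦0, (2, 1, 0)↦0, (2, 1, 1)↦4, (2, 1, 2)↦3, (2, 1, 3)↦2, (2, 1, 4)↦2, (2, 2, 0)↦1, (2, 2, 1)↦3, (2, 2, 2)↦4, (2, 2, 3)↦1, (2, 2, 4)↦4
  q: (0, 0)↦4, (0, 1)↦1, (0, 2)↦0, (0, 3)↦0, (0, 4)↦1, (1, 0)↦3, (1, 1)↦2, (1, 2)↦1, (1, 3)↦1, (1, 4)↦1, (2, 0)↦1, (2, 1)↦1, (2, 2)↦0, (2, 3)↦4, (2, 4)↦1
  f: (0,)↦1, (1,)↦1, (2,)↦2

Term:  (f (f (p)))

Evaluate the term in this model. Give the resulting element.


value = 2

  p = 2
  (f (p)) = f(2,) = 2
  (f (f (p))) = f(2,) = 2


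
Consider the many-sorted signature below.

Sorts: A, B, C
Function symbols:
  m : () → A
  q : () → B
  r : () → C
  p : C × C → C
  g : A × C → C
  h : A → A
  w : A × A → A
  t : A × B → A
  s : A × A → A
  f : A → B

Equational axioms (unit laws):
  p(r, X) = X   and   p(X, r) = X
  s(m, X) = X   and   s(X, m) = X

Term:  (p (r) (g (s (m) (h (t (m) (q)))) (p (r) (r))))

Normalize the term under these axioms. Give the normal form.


1. (p (r) (g (s (m) (h (t (m) (q)))) (p (r) (r))))  →  (g (s (m) (h (t (m) (q)))) (p (r) (r)))
2. (g (s (m) (h (t (m) (q)))) (p (r) (r)))  →  (g (h (t (m) (q))) (p (r) (r)))
3. (g (h (t (m) (q))) (p (r) (r)))  →  (g (h (t (m) (q))) (r))

normal form = (g (h (t (m) (q))) (r))


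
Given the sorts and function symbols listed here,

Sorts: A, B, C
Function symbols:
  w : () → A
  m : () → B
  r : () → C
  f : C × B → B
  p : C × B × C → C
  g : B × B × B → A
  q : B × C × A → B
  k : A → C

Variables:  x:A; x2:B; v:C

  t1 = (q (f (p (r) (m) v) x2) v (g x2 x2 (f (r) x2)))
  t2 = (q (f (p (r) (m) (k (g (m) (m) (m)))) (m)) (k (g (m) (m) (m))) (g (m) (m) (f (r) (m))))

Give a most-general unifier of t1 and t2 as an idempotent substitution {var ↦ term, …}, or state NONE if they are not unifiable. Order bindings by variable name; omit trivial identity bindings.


{v ↦ (k (g (m) (m) (m))), x2 ↦ (m)}


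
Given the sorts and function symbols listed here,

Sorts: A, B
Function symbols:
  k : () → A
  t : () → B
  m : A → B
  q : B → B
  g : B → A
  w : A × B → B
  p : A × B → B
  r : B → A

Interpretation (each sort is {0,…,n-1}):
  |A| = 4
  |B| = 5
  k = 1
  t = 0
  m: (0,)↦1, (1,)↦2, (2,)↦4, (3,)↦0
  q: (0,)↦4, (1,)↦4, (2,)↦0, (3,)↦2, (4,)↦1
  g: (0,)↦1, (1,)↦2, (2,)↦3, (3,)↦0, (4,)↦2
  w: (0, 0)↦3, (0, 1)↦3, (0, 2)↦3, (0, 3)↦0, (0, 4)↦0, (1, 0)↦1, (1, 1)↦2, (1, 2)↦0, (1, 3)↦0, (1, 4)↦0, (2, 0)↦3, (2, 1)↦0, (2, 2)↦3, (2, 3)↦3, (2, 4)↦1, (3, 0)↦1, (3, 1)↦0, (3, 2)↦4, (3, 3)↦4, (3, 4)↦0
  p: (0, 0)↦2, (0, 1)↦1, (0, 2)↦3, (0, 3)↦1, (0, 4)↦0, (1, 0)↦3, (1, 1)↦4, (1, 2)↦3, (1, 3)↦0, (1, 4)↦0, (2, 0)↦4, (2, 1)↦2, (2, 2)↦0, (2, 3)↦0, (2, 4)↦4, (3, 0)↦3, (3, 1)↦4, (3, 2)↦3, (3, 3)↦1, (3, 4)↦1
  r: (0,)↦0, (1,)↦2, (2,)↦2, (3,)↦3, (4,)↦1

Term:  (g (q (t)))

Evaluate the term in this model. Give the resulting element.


  t = 0
  (q (t)) = q(0,) = 4
  (g (q (t))) = g(4,) = 2

value = 2


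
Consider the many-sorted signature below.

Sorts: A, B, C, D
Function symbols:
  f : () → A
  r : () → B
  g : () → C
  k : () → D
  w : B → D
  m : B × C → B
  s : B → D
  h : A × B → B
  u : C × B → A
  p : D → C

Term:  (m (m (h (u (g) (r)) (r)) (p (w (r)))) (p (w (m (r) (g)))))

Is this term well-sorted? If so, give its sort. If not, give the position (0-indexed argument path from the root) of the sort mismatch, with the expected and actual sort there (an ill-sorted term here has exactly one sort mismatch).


well-sorted; sort = B

        (g) : C
        (r) : B
      (u (g) (r)) : A
      (r) : B
    (h (u (g) (r)) (r)) : B
        (r) : B
      (w (r)) : D
    (p (w (r))) : C
  (m (h (u (g) (r)) (r)) (p (w (r)))) : B
        (r) : B
        (g) : C
      (m (r) (g)) : B
    (w (m (r) (g))) : D
  (p (w (m (r) (g)))) : C
(m (m (h (u (g) (r)) (r)) (p (w (r)))) (p (w (m (r) (g))))) : B


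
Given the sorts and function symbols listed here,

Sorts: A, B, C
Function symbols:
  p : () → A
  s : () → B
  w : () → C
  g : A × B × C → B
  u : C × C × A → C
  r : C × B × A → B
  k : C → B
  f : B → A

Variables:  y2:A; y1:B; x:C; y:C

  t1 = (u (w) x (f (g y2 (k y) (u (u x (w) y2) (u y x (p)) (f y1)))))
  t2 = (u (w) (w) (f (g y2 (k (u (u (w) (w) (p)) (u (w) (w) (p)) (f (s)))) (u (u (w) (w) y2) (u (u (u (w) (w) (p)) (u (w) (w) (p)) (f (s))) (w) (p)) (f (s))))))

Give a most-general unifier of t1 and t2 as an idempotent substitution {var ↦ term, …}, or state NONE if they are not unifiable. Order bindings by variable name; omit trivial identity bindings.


{x ↦ (w), y ↦ (u (u (w) (w) (p)) (u (w) (w) (p)) (f (s))), y1 ↦ (s)}


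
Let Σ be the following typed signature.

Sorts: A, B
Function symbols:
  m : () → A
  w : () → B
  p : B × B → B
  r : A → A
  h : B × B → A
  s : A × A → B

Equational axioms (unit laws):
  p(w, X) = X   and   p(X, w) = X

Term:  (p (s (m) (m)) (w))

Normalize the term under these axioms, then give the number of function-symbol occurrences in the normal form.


1. (p (s (m) (m)) (w))  →  (s (m) (m))
normal form: (s (m) (m))

size = 3


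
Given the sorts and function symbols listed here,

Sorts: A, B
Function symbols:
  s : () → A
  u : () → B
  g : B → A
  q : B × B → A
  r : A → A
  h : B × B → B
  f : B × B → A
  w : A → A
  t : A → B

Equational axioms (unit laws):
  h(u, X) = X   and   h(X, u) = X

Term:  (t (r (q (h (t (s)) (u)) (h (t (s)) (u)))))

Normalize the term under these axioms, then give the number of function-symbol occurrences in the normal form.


1. (t (r (q (h (t (s)) (u)) (h (t (s)) (u)))))  →  (t (r (q (t (s)) (h (t (s)) (u)))))
2. (t (r (q (t (s)) (h (t (s)) (u)))))  →  (t (r (q (t (s)) (t (s)))))
normal form: (t (r (q (t (s)) (t (s)))))

size = 7


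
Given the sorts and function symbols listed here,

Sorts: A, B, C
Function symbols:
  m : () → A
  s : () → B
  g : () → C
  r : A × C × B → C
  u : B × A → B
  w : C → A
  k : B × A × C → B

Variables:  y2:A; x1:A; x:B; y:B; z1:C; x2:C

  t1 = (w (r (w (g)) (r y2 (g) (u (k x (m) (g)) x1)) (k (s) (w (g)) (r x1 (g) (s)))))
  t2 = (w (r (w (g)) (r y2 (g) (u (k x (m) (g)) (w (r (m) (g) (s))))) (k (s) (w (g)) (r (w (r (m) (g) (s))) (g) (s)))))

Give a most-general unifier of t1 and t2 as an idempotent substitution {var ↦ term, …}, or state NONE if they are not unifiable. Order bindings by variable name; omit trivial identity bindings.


{x1 ↦ (w (r (m) (g) (s)))}


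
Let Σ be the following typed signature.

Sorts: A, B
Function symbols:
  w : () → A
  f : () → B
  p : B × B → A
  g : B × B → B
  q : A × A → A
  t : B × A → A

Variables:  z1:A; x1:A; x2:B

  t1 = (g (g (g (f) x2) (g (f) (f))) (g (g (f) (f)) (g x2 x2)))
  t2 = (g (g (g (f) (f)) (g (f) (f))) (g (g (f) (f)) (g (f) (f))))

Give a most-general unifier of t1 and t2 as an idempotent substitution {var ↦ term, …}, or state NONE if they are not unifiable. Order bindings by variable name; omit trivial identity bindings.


{x2 ↦ (f)}


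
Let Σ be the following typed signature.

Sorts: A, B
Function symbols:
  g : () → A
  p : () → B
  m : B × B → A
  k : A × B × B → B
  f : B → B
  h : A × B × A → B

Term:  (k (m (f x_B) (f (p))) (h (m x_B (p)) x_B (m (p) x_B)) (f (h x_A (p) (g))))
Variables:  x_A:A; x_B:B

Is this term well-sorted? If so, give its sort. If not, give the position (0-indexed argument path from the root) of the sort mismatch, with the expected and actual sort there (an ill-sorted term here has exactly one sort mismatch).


      x_B : B
    (f x_B) : B
      (p) : B
    (f (p)) : B
  (m (f x_B) (f (p))) : A
      x_B : B
      (p) : B
    (m x_B (p)) : A
    x_B : B
      (p) : B
      x_B : B
    (m (p) x_B) : A
  (h (m x_B (p)) x_B (m (p) x_B)) : B
      x_A : A
      (p) : B
      (g) : A
    (h x_A (p) (g)) : B
  (f (h x_A (p) (g))) : B
(k (m (f x_B) (f (p))) (h (m x_B (p)) x_B (m (p) x_B)) (f (h x_A (p) (g)))) : B

well-sorted; sort = B


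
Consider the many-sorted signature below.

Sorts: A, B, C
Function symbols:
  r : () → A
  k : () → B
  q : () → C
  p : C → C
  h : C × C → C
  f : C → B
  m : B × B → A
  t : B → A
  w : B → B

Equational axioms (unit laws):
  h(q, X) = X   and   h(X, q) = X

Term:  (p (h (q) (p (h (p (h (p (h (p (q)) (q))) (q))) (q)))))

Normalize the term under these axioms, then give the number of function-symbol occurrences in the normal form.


size = 6

1. (p (h (q) (p (h (p (h (p (h (p (q)) (q))) (q))) (q)))))  →  (p (p (h (p (h (p (h (p (q)) (q))) (q))) (q))))
2. (p (p (h (p (h (p (h (p (q)) (q))) (q))) (q))))  →  (p (p (p (h (p (h (p (q)) (q))) (q)))))
3. (p (p (p (h (p (h (p (q)) (q))) (q)))))  →  (p (p (p (p (h (p (q)) (q))))))
4. (p (p (p (p (h (p (q)) (q))))))  →  (p (p (p (p (p (q))))))
normal form: (p (p (p (p (p (q))))))


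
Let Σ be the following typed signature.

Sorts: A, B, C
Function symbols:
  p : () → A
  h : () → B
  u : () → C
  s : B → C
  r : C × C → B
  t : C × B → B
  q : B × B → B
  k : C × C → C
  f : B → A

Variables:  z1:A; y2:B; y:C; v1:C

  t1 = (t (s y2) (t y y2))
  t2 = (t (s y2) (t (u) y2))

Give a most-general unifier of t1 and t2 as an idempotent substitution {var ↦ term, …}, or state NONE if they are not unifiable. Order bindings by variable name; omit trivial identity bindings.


{y ↦ (u)}


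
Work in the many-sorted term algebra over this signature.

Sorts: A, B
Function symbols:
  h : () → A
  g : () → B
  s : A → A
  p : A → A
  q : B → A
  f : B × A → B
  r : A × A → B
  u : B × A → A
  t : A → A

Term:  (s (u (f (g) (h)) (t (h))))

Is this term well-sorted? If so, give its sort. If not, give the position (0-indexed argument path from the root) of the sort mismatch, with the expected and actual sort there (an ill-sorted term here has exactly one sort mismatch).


      (g) : B
      (h) : A
    (f (g) (h)) : B
      (h) : A
    (t (h)) : A
  (u (f (g) (h)) (t (h))) : A
(s (u (f (g) (h)) (t (h)))) : A

well-sorted; sort = A


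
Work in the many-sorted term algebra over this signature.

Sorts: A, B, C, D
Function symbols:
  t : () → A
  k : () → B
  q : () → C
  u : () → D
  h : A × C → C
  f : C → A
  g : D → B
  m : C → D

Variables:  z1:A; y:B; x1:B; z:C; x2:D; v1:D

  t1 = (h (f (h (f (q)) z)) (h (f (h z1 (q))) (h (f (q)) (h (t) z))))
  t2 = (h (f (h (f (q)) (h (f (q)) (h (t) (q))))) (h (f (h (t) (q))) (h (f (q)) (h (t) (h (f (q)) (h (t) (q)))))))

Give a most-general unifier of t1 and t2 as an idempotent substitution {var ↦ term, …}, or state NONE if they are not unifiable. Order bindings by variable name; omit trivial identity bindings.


{z ↦ (h (f (q)) (h (t) (q))), z1 ↦ (t)}


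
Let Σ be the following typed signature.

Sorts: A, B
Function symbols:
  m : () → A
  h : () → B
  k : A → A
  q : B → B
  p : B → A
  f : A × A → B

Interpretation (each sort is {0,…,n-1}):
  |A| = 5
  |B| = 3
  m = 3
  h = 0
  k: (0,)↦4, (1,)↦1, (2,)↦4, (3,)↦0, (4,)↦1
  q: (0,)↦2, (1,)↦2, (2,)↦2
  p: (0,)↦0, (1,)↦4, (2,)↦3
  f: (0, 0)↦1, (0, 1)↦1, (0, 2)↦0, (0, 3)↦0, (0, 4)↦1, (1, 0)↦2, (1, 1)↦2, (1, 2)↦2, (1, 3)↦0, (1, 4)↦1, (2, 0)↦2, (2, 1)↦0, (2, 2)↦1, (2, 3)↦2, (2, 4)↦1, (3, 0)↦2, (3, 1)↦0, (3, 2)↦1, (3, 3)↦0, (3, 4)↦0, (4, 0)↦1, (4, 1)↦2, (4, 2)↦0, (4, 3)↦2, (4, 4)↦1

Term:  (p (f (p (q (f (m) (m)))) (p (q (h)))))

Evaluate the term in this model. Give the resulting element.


  m = 3
  m = 3
  (f (m) (m)) = f(3, 3) = 0
  (q (f (m) (m))) = q(0,) = 2
  (p (q (f (m) (m)))) = p(2,) = 3
  h = 0
  (q (h)) = q(0,) = 2
  (p (q (h))) = p(2,) = 3
  (f (p (q (f (m) (m)))) (p (q (h)))) = f(3, 3) = 0
  (p (f (p (q (f (m) (m)))) (p (q (h))))) = p(0,) = 0

value = 0


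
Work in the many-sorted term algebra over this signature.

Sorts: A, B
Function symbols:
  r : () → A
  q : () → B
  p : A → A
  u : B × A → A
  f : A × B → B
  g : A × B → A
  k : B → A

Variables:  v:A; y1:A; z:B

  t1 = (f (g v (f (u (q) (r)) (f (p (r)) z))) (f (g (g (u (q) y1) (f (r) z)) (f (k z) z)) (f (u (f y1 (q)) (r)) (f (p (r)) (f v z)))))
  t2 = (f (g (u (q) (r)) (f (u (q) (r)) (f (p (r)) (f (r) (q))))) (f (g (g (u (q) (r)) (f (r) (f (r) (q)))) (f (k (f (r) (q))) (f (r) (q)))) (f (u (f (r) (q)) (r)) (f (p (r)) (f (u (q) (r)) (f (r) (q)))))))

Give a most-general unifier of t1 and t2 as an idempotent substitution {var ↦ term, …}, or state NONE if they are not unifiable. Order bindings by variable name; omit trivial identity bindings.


{v ↦ (u (q) (r)), y1 ↦ (r), z ↦ (f (r) (q))}


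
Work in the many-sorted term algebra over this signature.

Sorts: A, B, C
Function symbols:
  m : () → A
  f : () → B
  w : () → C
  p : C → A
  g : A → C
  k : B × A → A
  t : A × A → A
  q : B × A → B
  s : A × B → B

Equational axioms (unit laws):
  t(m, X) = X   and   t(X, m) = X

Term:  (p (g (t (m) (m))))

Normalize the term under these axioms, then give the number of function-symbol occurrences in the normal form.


1. (p (g (t (m) (m))))  →  (p (g (m)))
normal form: (p (g (m)))

size = 3


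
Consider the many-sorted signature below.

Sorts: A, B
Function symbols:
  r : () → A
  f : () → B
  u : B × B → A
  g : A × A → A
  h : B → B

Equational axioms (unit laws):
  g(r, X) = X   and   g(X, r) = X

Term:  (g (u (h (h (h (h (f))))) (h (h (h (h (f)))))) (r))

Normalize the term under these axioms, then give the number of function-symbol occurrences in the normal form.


1. (g (u (h (h (h (h (f))))) (h (h (h (h (f)))))) (r))  →  (u (h (h (h (h (f))))) (h (h (h (h (f))))))
normal form: (u (h (h (h (h (f))))) (h (h (h (h (f))))))

size = 11


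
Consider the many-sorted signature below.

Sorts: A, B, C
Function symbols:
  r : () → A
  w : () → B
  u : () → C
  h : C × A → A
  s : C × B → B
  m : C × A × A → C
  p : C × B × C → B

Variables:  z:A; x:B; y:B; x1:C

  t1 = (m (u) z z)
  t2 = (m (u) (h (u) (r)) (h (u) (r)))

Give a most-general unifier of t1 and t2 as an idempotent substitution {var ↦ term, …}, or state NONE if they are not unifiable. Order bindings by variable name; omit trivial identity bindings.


{z ↦ (h (u) (r))}


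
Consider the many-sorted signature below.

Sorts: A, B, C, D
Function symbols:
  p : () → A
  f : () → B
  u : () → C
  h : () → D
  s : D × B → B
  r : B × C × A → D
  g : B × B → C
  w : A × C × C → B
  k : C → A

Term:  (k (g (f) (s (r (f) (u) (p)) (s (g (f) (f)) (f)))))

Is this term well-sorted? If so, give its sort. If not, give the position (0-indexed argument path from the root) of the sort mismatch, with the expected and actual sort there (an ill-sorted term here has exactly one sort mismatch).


ill-sorted at position [0, 1, 1, 0]: expected D, got C

    (f) : B
        (f) : B
        (u) : C
        (p) : A
      (r (f) (u) (p)) : D
          (f) : B
          (f) : B
        (g (f) (f)) : C
        (f) : B
      (s (g (f) (f)) (f)) : ✗ arg 0 at [0, 1, 1, 0] has sort C, expected D


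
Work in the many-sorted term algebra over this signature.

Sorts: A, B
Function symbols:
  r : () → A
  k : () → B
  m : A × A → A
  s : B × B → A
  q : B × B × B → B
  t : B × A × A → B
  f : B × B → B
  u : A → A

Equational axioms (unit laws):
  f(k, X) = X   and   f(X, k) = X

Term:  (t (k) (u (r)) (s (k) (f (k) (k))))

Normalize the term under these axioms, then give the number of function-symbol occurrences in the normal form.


1. (t (k) (u (r)) (s (k) (f (k) (k))))  →  (t (k) (u (r)) (s (k) (k)))
normal form: (t (k) (u (r)) (s (k) (k)))

size = 7


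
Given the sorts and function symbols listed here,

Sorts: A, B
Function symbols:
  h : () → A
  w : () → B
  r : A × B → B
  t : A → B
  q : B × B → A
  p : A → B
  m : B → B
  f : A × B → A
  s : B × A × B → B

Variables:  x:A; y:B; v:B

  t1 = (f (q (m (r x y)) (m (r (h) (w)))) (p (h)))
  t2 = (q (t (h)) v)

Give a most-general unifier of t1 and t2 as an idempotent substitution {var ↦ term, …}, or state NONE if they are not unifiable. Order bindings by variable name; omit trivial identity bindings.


NONE (not unifiable)

head clash or occurs-check failure — not unifiable


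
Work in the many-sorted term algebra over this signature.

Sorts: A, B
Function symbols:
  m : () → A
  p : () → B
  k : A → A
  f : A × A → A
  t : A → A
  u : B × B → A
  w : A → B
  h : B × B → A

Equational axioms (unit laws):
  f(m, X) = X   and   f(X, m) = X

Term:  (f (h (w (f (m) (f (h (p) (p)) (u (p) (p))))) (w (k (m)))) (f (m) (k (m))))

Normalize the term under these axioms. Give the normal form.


1. (f (h (w (f (m) (f (h (p) (p)) (u (p) (p))))) (w (k (m)))) (f (m) (k (m))))  →  (f (h (w (f (h (p) (p)) (u (p) (p)))) (w (k (m)))) (f (m) (k (m))))
2. (f (h (w (f (h (p) (p)) (u (p) (p)))) (w (k (m)))) (f (m) (k (m))))  →  (f (h (w (f (h (p) (p)) (u (p) (p)))) (w (k (m)))) (k (m)))

normal form = (f (h (w (f (h (p) (p)) (u (p) (p)))) (w (k (m)))) (k (m)))


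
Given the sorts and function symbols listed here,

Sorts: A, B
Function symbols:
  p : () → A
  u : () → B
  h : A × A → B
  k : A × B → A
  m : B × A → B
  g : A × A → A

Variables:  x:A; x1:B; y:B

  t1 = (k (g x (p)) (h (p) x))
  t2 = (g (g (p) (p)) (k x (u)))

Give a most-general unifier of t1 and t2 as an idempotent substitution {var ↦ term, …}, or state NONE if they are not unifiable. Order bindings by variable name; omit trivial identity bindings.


head clash or occurs-check failure — not unifiable

NONE (not unifiable)


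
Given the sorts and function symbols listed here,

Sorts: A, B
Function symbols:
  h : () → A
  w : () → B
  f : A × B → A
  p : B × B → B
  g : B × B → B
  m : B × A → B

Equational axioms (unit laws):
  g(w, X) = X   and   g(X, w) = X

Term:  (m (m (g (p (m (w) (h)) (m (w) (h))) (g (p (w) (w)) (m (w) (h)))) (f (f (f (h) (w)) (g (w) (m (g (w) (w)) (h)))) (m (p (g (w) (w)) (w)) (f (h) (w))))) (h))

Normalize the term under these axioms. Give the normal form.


1. (m (m (g (p (m (w) (h)) (m (w) (h))) (g (p (w) (w)) (m (w) (h)))) (f (f (f (h) (w)) (g (w) (m (g (w) (w)) (h)))) (m (p (g (w) (w)) (w)) (f (h) (w))))) (h))  →  (m (m (g (p (m (w) (h)) (m (w) (h))) (g (p (w) (w)) (m (w) (h)))) (f (f (f (h) (w)) (m (g (w) (w)) (h))) (m (p (g (w) (w)) (w)) (f (h) (w))))) (h))
2. (m (m (g (p (m (w) (h)) (m (w) (h))) (g (p (w) (w)) (m (w) (h)))) (f (f (f (h) (w)) (m (g (w) (w)) (h))) (m (p (g (w) (w)) (w)) (f (h) (w))))) (h))  →  (m (m (g (p (m (w) (h)) (m (w) (h))) (g (p (w) (w)) (m (w) (h)))) (f (f (f (h) (w)) (m (w) (h))) (m (p (g (w) (w)) (w)) (f (h) (w))))) (h))
3. (m (m (g (p (m (w) (h)) (m (w) (h))) (g (p (w) (w)) (m (w) (h)))) (f (f (f (h) (w)) (m (w) (h))) (m (p (g (w) (w)) (w)) (f (h) (w))))) (h))  →  (m (m (g (p (m (w) (h)) (m (w) (h))) (g (p (w) (w)) (m (w) (h)))) (f (f (f (h) (w)) (m (w) (h))) (m (p (w) (w)) (f (h) (w))))) (h))

normal form = (m (m (g (p (m (w) (h)) (m (w) (h))) (g (p (w) (w)) (m (w) (h)))) (f (f (f (h) (w)) (m (w) (h))) (m (p (w) (w)) (f (h) (w))))) (h))


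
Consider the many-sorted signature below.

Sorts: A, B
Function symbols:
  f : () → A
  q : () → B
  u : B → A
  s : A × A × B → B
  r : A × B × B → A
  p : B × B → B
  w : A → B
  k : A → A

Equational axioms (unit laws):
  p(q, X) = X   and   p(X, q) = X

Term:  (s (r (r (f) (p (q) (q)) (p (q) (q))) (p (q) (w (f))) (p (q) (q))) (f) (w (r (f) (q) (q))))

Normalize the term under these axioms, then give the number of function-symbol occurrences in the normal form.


size = 15

1. (s (r (r (f) (p (q) (q)) (p (q) (q))) (p (q) (w (f))) (p (q) (q))) (f) (w (r (f) (q) (q))))  →  (s (r (r (f) (q) (p (q) (q))) (p (q) (w (f))) (p (q) (q))) (f) (w (r (f) (q) (q))))
2. (s (r (r (f) (q) (p (q) (q))) (p (q) (w (f))) (p (q) (q))) (f) (w (r (f) (q) (q))))  →  (s (r (r (f) (q) (q)) (p (q) (w (f))) (p (q) (q))) (f) (w (r (f) (q) (q))))
3. (s (r (r (f) (q) (q)) (p (q) (w (f))) (p (q) (q))) (f) (w (r (f) (q) (q))))  →  (s (r (r (f) (q) (q)) (w (f)) (p (q) (q))) (f) (w (r (f) (q) (q))))
4. (s (r (r (f) (q) (q)) (w (f)) (p (q) (q))) (f) (w (r (f) (q) (q))))  →  (s (r (r (f) (q) (q)) (w (f)) (q)) (f) (w (r (f) (q) (q))))
normal form: (s (r (r (f) (q) (q)) (w (f)) (q)) (f) (w (r (f) (q) (q))))


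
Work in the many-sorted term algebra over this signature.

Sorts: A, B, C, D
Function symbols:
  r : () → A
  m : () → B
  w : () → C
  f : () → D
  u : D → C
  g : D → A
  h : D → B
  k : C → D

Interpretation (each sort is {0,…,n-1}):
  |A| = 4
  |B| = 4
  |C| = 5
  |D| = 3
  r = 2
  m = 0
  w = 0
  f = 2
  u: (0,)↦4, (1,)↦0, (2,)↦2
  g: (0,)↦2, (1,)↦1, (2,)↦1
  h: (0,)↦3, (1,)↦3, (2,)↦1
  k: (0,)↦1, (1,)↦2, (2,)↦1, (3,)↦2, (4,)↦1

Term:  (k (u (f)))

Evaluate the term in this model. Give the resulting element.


  f = 2
  (u (f)) = u(2,) = 2
  (k (u (f))) = k(2,) = 1

value = 1


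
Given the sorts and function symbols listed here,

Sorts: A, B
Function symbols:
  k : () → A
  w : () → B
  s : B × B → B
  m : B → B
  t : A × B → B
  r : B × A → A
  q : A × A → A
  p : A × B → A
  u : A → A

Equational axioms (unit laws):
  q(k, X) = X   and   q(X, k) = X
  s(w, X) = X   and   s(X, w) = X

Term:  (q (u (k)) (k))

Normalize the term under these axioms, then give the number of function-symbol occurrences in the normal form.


1. (q (u (k)) (k))  →  (u (k))
normal form: (u (k))

size = 2


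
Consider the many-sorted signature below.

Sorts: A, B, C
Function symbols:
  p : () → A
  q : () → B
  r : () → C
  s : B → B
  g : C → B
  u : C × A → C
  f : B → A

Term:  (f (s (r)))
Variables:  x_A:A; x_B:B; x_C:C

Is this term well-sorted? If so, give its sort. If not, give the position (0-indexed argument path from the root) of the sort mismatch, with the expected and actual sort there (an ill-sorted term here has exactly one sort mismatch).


    (r) : C
  (s (r)) : ✗ arg 0 at [0, 0] has sort C, expected B

ill-sorted at position [0, 0]: expected B, got C


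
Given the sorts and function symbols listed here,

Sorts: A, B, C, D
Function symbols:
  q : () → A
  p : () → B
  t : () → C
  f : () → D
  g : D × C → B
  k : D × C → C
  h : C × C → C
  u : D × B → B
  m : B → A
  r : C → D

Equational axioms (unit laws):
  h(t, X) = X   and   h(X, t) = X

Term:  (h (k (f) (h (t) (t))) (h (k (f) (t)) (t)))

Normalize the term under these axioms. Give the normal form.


1. (h (k (f) (h (t) (t))) (h (k (f) (t)) (t)))  →  (h (k (f) (t)) (h (k (f) (t)) (t)))
2. (h (k (f) (t)) (h (k (f) (t)) (t)))  →  (h (k (f) (t)) (k (f) (t)))

normal form = (h (k (f) (t)) (k (f) (t)))


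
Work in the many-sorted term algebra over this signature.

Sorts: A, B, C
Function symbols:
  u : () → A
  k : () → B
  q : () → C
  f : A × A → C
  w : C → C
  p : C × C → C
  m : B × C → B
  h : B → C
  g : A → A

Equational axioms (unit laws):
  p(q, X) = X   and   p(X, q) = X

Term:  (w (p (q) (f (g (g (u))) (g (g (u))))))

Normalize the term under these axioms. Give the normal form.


normal form = (w (f (g (g (u))) (g (g (u)))))

1. (w (p (q) (f (g (g (u))) (g (g (u))))))  →  (w (f (g (g (u))) (g (g (u)))))


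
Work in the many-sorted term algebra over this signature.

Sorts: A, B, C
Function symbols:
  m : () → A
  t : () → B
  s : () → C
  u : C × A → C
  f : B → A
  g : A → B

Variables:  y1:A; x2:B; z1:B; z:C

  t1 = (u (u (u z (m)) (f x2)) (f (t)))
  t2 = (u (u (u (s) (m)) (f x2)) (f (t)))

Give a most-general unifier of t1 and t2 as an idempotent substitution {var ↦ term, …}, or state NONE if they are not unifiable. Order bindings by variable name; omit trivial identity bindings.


{z ↦ (s)}


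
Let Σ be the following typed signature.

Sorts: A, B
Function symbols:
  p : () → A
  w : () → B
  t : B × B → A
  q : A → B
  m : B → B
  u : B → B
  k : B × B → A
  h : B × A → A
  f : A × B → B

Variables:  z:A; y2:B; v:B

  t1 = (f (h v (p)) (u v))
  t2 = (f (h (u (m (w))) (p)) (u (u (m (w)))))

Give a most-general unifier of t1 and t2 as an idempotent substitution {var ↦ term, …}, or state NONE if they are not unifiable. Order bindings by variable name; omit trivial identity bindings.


{v ↦ (u (m (w)))}


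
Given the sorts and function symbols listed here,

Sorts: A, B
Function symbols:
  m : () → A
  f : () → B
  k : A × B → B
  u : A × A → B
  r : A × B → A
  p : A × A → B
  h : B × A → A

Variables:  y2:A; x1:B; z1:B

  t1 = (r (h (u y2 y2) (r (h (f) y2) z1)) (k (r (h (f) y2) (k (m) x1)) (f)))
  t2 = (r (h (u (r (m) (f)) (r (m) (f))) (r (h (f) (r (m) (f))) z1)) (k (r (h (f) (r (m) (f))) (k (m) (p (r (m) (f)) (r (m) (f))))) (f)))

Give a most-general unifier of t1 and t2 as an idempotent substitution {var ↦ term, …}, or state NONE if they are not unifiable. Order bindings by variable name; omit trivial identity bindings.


{x1 ↦ (p (r (m) (f)) (r (m) (f))), y2 ↦ (r (m) (f))}


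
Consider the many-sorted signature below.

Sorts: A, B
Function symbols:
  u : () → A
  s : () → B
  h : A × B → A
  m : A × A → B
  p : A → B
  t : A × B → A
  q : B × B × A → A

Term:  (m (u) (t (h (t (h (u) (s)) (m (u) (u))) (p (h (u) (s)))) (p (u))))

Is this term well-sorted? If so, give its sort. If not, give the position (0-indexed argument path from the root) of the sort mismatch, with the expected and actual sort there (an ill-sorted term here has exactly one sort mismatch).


  (u) : A
          (u) : A
          (s) : B
        (h (u) (s)) : A
          (u) : A
          (u) : A
        (m (u) (u)) : B
      (t (h (u) (s)) (m (u) (u))) : A
          (u) : A
          (s) : B
        (h (u) (s)) : A
      (p (h (u) (s))) : B
    (h (t (h (u) (s)) (m (u) (u))) (p (h (u) (s)))) : A
      (u) : A
    (p (u)) : B
  (t (h (t (h (u) (s)) (m (u) (u))) (p (h (u) (s)))) (p (u))) : A
(m (u) (t (h (t (h (u) (s)) (m (u) (u))) (p (h (u) (s)))) (p (u)))) : B

well-sorted; sort = B


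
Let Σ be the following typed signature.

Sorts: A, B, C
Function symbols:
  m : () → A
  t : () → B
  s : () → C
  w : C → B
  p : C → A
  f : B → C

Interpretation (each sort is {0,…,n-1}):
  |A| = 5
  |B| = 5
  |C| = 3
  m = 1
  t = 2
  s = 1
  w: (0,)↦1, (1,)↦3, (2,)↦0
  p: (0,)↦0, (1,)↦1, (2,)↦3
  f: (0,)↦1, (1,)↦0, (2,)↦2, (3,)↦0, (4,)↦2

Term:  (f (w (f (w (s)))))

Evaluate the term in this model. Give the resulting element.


value = 0

  s = 1
  (w (s)) = w(1,) = 3
  (f (w (s))) = f(3,) = 0
  (w (f (w (s)))) = w(0,) = 1
  (f (w (f (w (s))))) = f(1,) = 0


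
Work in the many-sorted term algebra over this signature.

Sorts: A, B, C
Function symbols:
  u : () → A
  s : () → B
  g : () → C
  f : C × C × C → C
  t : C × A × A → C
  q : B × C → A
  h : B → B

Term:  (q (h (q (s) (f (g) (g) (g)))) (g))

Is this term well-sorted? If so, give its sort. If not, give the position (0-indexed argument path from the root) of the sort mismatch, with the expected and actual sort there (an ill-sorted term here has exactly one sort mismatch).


ill-sorted at position [0, 0]: expected B, got A

      (s) : B
        (g) : C
        (g) : C
        (g) : C
      (f (g) (g) (g)) : C
    (q (s) (f (g) (g) (g))) : A
  (h (q (s) (f (g) (g) (g)))) : ✗ arg 0 at [0, 0] has sort A, expected B
  (g) : C


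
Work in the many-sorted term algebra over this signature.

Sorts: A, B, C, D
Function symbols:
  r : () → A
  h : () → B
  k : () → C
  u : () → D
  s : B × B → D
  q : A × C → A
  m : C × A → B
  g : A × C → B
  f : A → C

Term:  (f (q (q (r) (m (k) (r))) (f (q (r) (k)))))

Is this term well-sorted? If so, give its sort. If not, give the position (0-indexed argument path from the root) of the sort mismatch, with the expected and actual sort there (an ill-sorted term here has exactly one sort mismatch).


ill-sorted at position [0, 0, 1]: expected C, got B

      (r) : A
        (k) : C
        (r) : A
      (m (k) (r)) : B
    (q (r) (m (k) (r))) : ✗ arg 1 at [0, 0, 1] has sort B, expected C
        (r) : A
        (k) : C
      (q (r) (k)) : A
    (f (q (r) (k))) : C


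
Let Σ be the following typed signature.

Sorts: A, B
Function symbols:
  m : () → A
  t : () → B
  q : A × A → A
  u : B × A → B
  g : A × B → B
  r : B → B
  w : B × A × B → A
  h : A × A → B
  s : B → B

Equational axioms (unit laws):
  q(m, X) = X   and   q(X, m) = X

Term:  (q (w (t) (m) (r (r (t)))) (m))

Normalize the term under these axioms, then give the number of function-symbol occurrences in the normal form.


1. (q (w (t) (m) (r (r (t)))) (m))  →  (w (t) (m) (r (r (t))))
normal form: (w (t) (m) (r (r (t))))

size = 6


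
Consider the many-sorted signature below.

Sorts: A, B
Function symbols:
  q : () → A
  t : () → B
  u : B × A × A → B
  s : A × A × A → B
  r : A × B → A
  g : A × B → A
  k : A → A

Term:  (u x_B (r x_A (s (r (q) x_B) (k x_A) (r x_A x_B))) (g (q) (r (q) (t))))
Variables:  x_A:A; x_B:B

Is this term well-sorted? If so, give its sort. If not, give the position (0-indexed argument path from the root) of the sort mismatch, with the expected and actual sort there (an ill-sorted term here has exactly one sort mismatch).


  x_B : B
    x_A : A
        (q) : A
        x_B : B
      (r (q) x_B) : A
        x_A : A
      (k x_A) : A
        x_A : A
        x_B : B
      (r x_A x_B) : A
    (s (r (q) x_B) (k x_A) (r x_A x_B)) : B
  (r x_A (s (r (q) x_B) (k x_A) (r x_A x_B))) : A
    (q) : A
      (q) : A
      (t) : B
    (r (q) (t)) : A
  (g (q) (r (q) (t))) : ✗ arg 1 at [2, 1] has sort A, expected B

ill-sorted at position [2, 1]: expected B, got A


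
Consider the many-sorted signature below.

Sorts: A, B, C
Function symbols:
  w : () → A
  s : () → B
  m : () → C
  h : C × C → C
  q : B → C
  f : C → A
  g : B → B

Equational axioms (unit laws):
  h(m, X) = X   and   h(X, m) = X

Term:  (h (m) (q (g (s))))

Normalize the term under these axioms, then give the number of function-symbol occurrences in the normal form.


1. (h (m) (q (g (s))))  →  (q (g (s)))
normal form: (q (g (s)))

size = 3


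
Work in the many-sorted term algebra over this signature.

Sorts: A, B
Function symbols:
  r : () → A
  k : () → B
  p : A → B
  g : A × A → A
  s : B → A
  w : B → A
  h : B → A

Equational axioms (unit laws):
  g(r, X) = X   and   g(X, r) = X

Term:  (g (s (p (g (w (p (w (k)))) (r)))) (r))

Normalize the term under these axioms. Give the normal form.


1. (g (s (p (g (w (p (w (k)))) (r)))) (r))  →  (s (p (g (w (p (w (k)))) (r))))
2. (s (p (g (w (p (w (k)))) (r))))  →  (s (p (w (p (w (k))))))

normal form = (s (p (w (p (w (k))))))


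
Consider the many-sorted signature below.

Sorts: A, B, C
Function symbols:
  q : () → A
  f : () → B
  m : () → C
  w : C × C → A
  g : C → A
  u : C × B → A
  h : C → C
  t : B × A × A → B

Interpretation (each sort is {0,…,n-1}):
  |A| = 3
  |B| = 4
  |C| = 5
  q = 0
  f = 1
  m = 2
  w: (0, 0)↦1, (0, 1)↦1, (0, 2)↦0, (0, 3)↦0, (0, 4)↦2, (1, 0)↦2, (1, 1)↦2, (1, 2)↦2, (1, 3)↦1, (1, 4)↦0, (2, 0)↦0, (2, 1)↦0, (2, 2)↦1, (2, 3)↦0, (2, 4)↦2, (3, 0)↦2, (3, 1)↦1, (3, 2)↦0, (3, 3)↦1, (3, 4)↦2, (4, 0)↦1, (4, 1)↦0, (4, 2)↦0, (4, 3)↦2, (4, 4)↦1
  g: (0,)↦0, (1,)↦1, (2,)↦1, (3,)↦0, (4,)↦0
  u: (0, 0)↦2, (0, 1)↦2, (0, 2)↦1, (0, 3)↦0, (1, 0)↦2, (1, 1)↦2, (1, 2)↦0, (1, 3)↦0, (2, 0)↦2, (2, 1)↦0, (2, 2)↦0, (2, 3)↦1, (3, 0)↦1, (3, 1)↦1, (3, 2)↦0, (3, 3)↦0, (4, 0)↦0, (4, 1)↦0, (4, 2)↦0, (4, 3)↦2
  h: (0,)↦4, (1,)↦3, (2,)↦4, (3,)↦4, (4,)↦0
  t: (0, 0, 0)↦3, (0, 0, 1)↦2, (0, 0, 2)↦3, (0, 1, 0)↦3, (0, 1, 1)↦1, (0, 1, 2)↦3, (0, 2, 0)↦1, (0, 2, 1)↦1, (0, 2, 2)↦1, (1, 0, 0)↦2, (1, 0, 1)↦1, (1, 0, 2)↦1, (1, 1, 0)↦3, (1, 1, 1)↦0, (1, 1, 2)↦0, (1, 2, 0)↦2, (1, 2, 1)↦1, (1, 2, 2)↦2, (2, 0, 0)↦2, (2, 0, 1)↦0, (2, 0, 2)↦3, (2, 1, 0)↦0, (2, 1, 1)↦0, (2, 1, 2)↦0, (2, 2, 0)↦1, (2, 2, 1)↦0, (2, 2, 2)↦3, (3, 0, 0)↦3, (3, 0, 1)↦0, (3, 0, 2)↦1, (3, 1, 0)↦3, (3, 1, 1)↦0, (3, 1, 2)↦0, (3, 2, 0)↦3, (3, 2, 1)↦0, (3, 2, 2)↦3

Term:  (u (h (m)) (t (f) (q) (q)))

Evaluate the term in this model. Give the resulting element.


  m = 2
  (h (m)) = h(2,) = 4
  f = 1
  q = 0
  q = 0
  (t (f) (q) (q)) = t(1, 0, 0) = 2
  (u (h (m)) (t (f) (q) (q))) = u(4, 2) = 0

value = 0


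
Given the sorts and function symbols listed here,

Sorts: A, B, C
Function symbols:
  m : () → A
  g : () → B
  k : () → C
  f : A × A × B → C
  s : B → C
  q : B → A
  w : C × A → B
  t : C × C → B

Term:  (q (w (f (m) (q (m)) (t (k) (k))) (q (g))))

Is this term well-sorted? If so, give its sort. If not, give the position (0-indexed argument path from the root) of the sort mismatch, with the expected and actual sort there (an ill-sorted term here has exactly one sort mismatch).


ill-sorted at position [0, 0, 1, 0]: expected B, got A

      (m) : A
        (m) : A
      (q (m)) : ✗ arg 0 at [0, 0, 1, 0] has sort A, expected B
        (k) : C
        (k) : C
      (t (k) (k)) : B
      (g) : B
    (q (g)) : A


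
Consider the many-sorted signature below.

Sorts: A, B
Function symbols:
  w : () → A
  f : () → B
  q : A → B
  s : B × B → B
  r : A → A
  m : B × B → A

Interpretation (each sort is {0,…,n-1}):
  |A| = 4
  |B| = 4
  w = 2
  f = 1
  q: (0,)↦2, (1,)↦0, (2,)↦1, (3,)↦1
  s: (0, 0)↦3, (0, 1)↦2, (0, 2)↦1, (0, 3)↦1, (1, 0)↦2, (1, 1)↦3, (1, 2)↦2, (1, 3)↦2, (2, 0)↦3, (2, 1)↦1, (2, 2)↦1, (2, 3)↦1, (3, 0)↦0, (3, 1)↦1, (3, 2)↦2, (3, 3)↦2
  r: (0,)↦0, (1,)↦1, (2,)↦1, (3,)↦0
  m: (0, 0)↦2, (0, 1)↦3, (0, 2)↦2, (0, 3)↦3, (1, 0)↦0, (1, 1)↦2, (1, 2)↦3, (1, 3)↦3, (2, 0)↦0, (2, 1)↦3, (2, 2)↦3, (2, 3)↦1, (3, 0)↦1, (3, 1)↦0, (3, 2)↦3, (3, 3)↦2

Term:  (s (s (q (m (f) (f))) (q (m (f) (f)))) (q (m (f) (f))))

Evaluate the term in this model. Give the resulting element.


value = 1

  f = 1
  f = 1
  (m (f) (f)) = m(1, 1) = 2
  (q (m (f) (f))) = q(2,) = 1
  f = 1
  f = 1
  (m (f) (f)) = m(1, 1) = 2
  (q (m (f) (f))) = q(2,) = 1
  (s (q (m (f) (f))) (q (m (f) (f)))) = s(1, 1) = 3
  f = 1
  f = 1
  (m (f) (f)) = m(1, 1) = 2
  (q (m (f) (f))) = q(2,) = 1
  (s (s (q (m (f) (f))) (q (m (f) (f)))) (q (m (f) (f)))) = s(3, 1) = 1


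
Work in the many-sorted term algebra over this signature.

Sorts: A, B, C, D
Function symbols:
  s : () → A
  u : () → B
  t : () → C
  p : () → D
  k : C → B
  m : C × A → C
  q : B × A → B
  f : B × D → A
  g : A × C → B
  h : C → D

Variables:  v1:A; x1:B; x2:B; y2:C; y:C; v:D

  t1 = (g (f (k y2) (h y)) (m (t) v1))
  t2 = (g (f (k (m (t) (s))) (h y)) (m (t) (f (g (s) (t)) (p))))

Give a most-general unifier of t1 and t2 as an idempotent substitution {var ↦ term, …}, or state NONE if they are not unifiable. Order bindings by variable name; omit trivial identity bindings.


{v1 ↦ (f (g (s) (t)) (p)), y2 ↦ (m (t) (s))}


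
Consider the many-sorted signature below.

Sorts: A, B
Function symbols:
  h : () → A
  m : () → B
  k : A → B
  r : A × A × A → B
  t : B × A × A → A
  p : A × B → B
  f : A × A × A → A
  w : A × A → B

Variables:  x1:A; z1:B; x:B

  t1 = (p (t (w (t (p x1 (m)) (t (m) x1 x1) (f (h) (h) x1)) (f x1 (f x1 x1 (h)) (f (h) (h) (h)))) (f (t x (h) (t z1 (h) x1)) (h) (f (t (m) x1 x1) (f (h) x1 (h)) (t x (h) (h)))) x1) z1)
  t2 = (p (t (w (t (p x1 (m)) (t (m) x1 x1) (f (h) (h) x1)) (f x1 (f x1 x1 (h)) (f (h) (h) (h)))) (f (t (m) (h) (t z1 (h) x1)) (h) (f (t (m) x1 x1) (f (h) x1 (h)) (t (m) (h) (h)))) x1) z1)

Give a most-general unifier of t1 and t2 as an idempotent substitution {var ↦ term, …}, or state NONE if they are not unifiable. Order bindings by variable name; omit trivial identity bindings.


{x ↦ (m)}


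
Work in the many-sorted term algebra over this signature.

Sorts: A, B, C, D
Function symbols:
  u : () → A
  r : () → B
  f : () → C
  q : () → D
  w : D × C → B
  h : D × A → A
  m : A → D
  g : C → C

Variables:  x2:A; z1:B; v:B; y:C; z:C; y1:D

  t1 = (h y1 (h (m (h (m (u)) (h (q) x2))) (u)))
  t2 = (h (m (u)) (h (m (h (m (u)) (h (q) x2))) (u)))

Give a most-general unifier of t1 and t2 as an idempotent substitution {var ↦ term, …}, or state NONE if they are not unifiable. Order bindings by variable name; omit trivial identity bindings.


{y1 ↦ (m (u))}
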